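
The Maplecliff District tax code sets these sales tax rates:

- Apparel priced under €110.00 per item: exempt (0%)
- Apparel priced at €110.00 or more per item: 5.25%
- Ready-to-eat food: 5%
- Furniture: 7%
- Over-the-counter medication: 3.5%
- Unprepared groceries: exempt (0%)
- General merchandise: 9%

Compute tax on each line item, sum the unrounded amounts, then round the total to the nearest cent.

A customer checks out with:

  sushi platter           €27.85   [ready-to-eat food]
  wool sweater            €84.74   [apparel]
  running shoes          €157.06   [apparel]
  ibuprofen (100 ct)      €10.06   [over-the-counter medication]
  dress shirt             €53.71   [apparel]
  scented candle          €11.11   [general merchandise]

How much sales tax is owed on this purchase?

Sushi platter €27.85: ready-to-eat food → 5% → €1.3925
Wool sweater €84.74: apparel, under €110.00 → 0% → €0.00
Running shoes €157.06: apparel, €110.00 or more → 5.25% → €8.24565
Ibuprofen (100 ct) €10.06: over-the-counter medication → 3.5% → €0.3521
Dress shirt €53.71: apparel, under €110.00 → 0% → €0.00
Scented candle €11.11: general merchandise → 9% → €0.9999
Unrounded tax sum = €10.99015 → €10.99

€10.99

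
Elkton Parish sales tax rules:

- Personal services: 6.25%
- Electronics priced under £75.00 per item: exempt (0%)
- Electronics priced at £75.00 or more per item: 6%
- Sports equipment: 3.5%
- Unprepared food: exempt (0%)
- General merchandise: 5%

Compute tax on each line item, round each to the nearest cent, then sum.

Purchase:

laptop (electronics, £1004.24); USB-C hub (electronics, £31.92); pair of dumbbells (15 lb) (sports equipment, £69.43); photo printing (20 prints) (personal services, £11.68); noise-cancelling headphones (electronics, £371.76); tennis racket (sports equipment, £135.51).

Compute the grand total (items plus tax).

Laptop £1004.24: electronics, £75.00 or more → 6% → £60.25
USB-C hub £31.92: electronics, under £75.00 → 0% → £0.00
Pair of dumbbells (15 lb) £69.43: sports equipment → 3.5% → £2.43
Photo printing (20 prints) £11.68: personal services → 6.25% → £0.73
Noise-cancelling headphones £371.76: electronics, £75.00 or more → 6% → £22.31
Tennis racket £135.51: sports equipment → 3.5% → £4.74
Subtotal = £1624.54; tax = £90.46; total due = £1715.00

£1715.00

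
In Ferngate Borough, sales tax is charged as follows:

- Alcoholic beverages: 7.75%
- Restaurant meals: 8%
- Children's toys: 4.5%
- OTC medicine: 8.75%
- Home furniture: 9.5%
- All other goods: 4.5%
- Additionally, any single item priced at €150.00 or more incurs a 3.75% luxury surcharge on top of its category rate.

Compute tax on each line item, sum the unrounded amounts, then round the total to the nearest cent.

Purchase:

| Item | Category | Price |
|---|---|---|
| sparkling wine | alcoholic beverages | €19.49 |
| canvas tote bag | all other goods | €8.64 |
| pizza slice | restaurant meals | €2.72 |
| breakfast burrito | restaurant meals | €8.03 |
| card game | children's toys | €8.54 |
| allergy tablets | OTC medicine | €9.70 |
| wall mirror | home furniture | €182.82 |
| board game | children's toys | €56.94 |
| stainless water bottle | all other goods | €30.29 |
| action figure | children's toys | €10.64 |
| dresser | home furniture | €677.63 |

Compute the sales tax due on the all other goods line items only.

€1.75

Canvas tote bag €8.64: all other goods → 4.5% → €0.3888
Stainless water bottle €30.29: all other goods → 4.5% → €1.36305
Tax on all other goods: unrounded sum = €1.75185 → €1.75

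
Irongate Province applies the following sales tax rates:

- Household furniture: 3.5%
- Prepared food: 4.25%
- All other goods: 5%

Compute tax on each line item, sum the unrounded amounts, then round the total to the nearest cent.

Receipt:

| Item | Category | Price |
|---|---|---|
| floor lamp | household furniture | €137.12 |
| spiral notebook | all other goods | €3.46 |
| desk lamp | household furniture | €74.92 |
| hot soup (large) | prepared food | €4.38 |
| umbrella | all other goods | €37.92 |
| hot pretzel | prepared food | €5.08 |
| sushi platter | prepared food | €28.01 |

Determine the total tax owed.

€11.08

Floor lamp €137.12: household furniture → 3.5% → €4.7992
Spiral notebook €3.46: all other goods → 5% → €0.173
Desk lamp €74.92: household furniture → 3.5% → €2.6222
Hot soup (large) €4.38: prepared food → 4.25% → €0.18615
Umbrella €37.92: all other goods → 5% → €1.896
Hot pretzel €5.08: prepared food → 4.25% → €0.2159
Sushi platter €28.01: prepared food → 4.25% → €1.190425
Unrounded tax sum = €11.082875 → €11.08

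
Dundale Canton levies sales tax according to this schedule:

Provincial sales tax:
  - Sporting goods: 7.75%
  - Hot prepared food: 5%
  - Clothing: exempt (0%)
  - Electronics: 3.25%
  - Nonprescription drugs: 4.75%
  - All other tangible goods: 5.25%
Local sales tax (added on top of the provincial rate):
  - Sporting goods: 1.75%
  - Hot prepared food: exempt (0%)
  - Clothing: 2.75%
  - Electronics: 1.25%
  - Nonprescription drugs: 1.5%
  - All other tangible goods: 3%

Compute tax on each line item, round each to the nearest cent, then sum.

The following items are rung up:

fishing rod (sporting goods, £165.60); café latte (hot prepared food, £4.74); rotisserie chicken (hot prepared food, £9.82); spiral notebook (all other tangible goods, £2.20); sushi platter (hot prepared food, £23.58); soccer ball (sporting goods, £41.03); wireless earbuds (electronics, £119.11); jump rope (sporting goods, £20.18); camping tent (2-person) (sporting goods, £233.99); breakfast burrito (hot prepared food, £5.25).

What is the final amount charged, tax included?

£676.99

Fishing rod £165.60: sporting goods → 7.75% + 1.75% local = 9.5% → £15.73
Café latte £4.74: hot prepared food → 5% + 0% local = 5% → £0.24
Rotisserie chicken £9.82: hot prepared food → 5% + 0% local = 5% → £0.49
Spiral notebook £2.20: all other tangible goods → 5.25% + 3% local = 8.25% → £0.18
Sushi platter £23.58: hot prepared food → 5% + 0% local = 5% → £1.18
Soccer ball £41.03: sporting goods → 7.75% + 1.75% local = 9.5% → £3.90
Wireless earbuds £119.11: electronics → 3.25% + 1.25% local = 4.5% → £5.36
Jump rope £20.18: sporting goods → 7.75% + 1.75% local = 9.5% → £1.92
Camping tent (2-person) £233.99: sporting goods → 7.75% + 1.75% local = 9.5% → £22.23
Breakfast burrito £5.25: hot prepared food → 5% + 0% local = 5% → £0.26
Subtotal = £625.50; tax = £51.49; total due = £676.99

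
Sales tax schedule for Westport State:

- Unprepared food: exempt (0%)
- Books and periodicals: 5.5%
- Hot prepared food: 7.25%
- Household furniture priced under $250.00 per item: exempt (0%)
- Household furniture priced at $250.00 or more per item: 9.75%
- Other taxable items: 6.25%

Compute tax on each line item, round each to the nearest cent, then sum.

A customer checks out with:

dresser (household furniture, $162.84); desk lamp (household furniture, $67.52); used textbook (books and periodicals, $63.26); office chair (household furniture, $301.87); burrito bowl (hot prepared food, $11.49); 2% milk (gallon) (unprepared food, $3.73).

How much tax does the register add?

Dresser $162.84: household furniture, under $250.00 → 0% → $0.00
Desk lamp $67.52: household furniture, under $250.00 → 0% → $0.00
Used textbook $63.26: books and periodicals → 5.5% → $3.48
Office chair $301.87: household furniture, $250.00 or more → 9.75% → $29.43
Burrito bowl $11.49: hot prepared food → 7.25% → $0.83
2% milk (gallon) $3.73: unprepared food → 0% → $0.00
Total tax = $3.48 + $29.43 + $0.83 = $33.74

$33.74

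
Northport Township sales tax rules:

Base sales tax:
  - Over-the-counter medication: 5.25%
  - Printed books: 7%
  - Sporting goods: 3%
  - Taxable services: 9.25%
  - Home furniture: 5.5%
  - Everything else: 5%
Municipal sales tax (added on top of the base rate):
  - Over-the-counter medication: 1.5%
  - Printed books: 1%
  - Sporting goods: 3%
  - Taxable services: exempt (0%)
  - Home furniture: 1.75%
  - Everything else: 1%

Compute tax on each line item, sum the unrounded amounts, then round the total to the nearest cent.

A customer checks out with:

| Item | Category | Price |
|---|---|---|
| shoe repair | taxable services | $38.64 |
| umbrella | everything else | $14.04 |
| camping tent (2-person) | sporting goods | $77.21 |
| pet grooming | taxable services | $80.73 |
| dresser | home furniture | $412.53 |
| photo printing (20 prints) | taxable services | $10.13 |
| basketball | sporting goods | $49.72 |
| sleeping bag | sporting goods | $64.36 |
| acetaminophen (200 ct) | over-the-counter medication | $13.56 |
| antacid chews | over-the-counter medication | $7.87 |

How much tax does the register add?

$55.65

Shoe repair $38.64: taxable services → 9.25% + 0% municipal = 9.25% → $3.5742
Umbrella $14.04: everything else → 5% + 1% municipal = 6% → $0.8424
Camping tent (2-person) $77.21: sporting goods → 3% + 3% municipal = 6% → $4.6326
Pet grooming $80.73: taxable services → 9.25% + 0% municipal = 9.25% → $7.467525
Dresser $412.53: home furniture → 5.5% + 1.75% municipal = 7.25% → $29.908425
Photo printing (20 prints) $10.13: taxable services → 9.25% + 0% municipal = 9.25% → $0.937025
Basketball $49.72: sporting goods → 3% + 3% municipal = 6% → $2.9832
Sleeping bag $64.36: sporting goods → 3% + 3% municipal = 6% → $3.8616
Acetaminophen (200 ct) $13.56: over-the-counter medication → 5.25% + 1.5% municipal = 6.75% → $0.9153
Antacid chews $7.87: over-the-counter medication → 5.25% + 1.5% municipal = 6.75% → $0.531225
Unrounded tax sum = $55.6535 → $55.65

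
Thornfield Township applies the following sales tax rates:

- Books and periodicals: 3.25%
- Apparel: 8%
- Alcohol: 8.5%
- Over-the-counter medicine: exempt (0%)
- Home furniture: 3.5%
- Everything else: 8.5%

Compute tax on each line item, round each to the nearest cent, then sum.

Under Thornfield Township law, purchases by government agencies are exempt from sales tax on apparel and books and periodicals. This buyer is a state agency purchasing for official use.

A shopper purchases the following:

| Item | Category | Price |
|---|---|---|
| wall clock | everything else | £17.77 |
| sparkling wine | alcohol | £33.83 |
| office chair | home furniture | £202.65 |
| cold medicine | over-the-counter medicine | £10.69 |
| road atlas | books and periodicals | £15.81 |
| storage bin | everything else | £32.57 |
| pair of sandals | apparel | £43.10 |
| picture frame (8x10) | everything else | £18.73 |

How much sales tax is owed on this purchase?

Wall clock £17.77: everything else → 8.5% → £1.51
Sparkling wine £33.83: alcohol → 8.5% → £2.88
Office chair £202.65: home furniture → 3.5% → £7.09
Cold medicine £10.69: over-the-counter medicine → 0% → £0.00
Road atlas £15.81: books and periodicals, buyer-exempt → 0% → £0.00
Storage bin £32.57: everything else → 8.5% → £2.77
Pair of sandals £43.10: apparel, buyer-exempt → 0% → £0.00
Picture frame (8x10) £18.73: everything else → 8.5% → £1.59
Total tax = £1.51 + £2.88 + £7.09 + £2.77 + £1.59 = £15.84

£15.84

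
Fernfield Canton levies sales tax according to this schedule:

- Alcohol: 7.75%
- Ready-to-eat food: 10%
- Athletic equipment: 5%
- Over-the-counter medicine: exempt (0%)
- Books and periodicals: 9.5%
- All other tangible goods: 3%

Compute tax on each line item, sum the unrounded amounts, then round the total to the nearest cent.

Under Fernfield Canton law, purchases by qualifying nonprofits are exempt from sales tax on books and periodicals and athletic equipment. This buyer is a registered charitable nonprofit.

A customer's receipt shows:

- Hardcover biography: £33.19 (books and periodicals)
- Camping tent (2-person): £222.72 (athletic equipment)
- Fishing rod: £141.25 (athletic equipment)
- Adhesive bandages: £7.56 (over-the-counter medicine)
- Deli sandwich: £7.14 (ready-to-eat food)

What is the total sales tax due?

Hardcover biography £33.19: books and periodicals, buyer-exempt → 0% → £0.00
Camping tent (2-person) £222.72: athletic equipment, buyer-exempt → 0% → £0.00
Fishing rod £141.25: athletic equipment, buyer-exempt → 0% → £0.00
Adhesive bandages £7.56: over-the-counter medicine → 0% → £0.00
Deli sandwich £7.14: ready-to-eat food → 10% → £0.714
Unrounded tax sum = £0.714 → £0.71

£0.71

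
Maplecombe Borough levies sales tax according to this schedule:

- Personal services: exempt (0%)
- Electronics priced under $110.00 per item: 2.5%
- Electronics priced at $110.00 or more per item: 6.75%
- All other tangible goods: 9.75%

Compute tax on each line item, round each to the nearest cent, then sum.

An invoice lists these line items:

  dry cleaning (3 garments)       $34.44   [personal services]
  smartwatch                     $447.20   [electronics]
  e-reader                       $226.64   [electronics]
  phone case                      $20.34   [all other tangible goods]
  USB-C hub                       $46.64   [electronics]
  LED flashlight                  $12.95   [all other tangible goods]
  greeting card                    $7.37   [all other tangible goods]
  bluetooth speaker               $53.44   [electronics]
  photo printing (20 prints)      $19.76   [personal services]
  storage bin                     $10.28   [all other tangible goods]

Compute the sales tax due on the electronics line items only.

Smartwatch $447.20: electronics, $110.00 or more → 6.75% → $30.19
E-reader $226.64: electronics, $110.00 or more → 6.75% → $15.30
USB-C hub $46.64: electronics, under $110.00 → 2.5% → $1.17
Bluetooth speaker $53.44: electronics, under $110.00 → 2.5% → $1.34
Tax on electronics = $30.19 + $15.30 + $1.17 + $1.34 = $48.00

$48.00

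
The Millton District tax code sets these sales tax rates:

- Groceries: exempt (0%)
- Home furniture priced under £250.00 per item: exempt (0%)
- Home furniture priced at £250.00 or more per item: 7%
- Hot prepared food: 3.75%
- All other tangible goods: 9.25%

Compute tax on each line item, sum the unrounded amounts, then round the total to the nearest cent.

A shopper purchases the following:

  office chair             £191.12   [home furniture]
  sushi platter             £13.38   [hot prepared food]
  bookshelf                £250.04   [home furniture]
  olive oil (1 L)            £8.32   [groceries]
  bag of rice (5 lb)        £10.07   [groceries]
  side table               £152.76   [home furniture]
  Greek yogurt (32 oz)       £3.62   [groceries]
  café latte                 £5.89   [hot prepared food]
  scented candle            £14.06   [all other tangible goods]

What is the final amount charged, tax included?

£668.79

Office chair £191.12: home furniture, under £250.00 → 0% → £0.00
Sushi platter £13.38: hot prepared food → 3.75% → £0.50175
Bookshelf £250.04: home furniture, £250.00 or more → 7% → £17.5028
Olive oil (1 L) £8.32: groceries → 0% → £0.00
Bag of rice (5 lb) £10.07: groceries → 0% → £0.00
Side table £152.76: home furniture, under £250.00 → 0% → £0.00
Greek yogurt (32 oz) £3.62: groceries → 0% → £0.00
Café latte £5.89: hot prepared food → 3.75% → £0.220875
Scented candle £14.06: all other tangible goods → 9.25% → £1.30055
Subtotal = £649.26; unrounded tax = £19.525975 → £19.53; total due = £668.79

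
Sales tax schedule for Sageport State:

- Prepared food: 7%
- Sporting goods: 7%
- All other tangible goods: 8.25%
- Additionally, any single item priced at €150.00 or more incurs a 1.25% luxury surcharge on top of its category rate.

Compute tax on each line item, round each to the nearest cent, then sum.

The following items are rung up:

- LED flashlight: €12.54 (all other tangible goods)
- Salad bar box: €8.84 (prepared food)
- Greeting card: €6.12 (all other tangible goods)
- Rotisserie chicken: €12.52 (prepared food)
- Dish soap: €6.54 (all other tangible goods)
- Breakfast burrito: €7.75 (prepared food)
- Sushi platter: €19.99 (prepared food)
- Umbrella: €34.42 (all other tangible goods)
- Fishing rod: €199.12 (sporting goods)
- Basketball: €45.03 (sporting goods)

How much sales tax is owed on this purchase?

€27.93

LED flashlight €12.54: all other tangible goods → 8.25% → €1.03
Salad bar box €8.84: prepared food → 7% → €0.62
Greeting card €6.12: all other tangible goods → 8.25% → €0.50
Rotisserie chicken €12.52: prepared food → 7% → €0.88
Dish soap €6.54: all other tangible goods → 8.25% → €0.54
Breakfast burrito €7.75: prepared food → 7% → €0.54
Sushi platter €19.99: prepared food → 7% → €1.40
Umbrella €34.42: all other tangible goods → 8.25% → €2.84
Fishing rod €199.12: sporting goods → 7% + 1.25% surcharge = 8.25% → €16.43
Basketball €45.03: sporting goods → 7% → €3.15
Total tax = €1.03 + €0.62 + €0.50 + €0.88 + €0.54 + €0.54 + €1.40 + €2.84 + €16.43 + €3.15 = €27.93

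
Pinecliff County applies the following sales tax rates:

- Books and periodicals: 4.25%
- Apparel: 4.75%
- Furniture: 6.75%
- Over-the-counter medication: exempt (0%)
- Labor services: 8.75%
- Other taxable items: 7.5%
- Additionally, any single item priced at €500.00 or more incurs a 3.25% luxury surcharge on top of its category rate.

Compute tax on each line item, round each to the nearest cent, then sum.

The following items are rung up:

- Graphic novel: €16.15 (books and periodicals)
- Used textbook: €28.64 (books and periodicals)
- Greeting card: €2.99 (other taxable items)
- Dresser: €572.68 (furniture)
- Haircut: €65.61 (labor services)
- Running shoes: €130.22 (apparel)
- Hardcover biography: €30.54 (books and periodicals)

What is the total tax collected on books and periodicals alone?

€3.21

Graphic novel €16.15: books and periodicals → 4.25% → €0.69
Used textbook €28.64: books and periodicals → 4.25% → €1.22
Hardcover biography €30.54: books and periodicals → 4.25% → €1.30
Tax on books and periodicals = €0.69 + €1.22 + €1.30 = €3.21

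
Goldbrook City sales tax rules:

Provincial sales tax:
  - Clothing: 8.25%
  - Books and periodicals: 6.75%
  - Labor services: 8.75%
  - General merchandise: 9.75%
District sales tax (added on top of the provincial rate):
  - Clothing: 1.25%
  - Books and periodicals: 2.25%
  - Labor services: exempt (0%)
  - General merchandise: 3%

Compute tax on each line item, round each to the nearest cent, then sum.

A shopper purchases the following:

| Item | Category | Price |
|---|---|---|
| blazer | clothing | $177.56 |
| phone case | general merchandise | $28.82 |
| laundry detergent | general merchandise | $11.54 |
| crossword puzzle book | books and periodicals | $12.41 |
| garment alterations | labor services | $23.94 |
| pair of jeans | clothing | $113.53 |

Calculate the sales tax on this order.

$36.01

Blazer $177.56: clothing → 8.25% + 1.25% district = 9.5% → $16.87
Phone case $28.82: general merchandise → 9.75% + 3% district = 12.75% → $3.67
Laundry detergent $11.54: general merchandise → 9.75% + 3% district = 12.75% → $1.47
Crossword puzzle book $12.41: books and periodicals → 6.75% + 2.25% district = 9% → $1.12
Garment alterations $23.94: labor services → 8.75% + 0% district = 8.75% → $2.09
Pair of jeans $113.53: clothing → 8.25% + 1.25% district = 9.5% → $10.79
Total tax = $16.87 + $3.67 + $1.47 + $1.12 + $2.09 + $10.79 = $36.01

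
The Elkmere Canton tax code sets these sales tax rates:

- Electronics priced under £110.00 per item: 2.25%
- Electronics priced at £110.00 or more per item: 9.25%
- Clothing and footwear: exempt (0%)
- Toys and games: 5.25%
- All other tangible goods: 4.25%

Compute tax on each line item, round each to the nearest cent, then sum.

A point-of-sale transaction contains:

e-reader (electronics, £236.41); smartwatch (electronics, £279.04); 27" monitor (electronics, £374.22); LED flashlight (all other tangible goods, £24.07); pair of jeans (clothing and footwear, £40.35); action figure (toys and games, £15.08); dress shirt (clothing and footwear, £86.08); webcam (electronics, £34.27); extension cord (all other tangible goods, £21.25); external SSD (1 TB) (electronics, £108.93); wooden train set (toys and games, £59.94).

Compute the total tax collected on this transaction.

£91.38

E-reader £236.41: electronics, £110.00 or more → 9.25% → £21.87
Smartwatch £279.04: electronics, £110.00 or more → 9.25% → £25.81
27" monitor £374.22: electronics, £110.00 or more → 9.25% → £34.62
LED flashlight £24.07: all other tangible goods → 4.25% → £1.02
Pair of jeans £40.35: clothing and footwear → 0% → £0.00
Action figure £15.08: toys and games → 5.25% → £0.79
Dress shirt £86.08: clothing and footwear → 0% → £0.00
Webcam £34.27: electronics, under £110.00 → 2.25% → £0.77
Extension cord £21.25: all other tangible goods → 4.25% → £0.90
External SSD (1 TB) £108.93: electronics, under £110.00 → 2.25% → £2.45
Wooden train set £59.94: toys and games → 5.25% → £3.15
Total tax = £21.87 + £25.81 + £34.62 + £1.02 + £0.79 + £0.77 + £0.90 + £2.45 + £3.15 = £91.38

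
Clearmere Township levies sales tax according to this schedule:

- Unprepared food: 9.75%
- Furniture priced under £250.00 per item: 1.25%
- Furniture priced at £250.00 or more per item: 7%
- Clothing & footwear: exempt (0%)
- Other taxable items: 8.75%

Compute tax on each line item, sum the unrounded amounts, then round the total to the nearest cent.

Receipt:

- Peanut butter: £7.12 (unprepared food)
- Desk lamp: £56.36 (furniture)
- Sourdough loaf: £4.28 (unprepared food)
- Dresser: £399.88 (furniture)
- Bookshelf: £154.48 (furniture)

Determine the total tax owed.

£31.74

Peanut butter £7.12: unprepared food → 9.75% → £0.6942
Desk lamp £56.36: furniture, under £250.00 → 1.25% → £0.7045
Sourdough loaf £4.28: unprepared food → 9.75% → £0.4173
Dresser £399.88: furniture, £250.00 or more → 7% → £27.9916
Bookshelf £154.48: furniture, under £250.00 → 1.25% → £1.931
Unrounded tax sum = £31.7386 → £31.74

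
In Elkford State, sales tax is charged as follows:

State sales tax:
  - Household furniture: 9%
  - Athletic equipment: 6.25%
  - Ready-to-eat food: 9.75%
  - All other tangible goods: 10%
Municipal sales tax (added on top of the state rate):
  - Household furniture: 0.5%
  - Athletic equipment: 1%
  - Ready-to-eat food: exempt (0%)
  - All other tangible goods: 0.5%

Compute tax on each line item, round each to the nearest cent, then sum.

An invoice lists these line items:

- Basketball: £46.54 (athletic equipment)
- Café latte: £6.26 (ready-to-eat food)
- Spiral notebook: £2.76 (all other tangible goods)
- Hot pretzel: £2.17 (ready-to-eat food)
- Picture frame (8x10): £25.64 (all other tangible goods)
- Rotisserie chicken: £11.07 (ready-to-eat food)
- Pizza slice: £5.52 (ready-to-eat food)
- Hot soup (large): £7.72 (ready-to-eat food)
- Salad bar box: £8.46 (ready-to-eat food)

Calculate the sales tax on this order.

£10.36

Basketball £46.54: athletic equipment → 6.25% + 1% municipal = 7.25% → £3.37
Café latte £6.26: ready-to-eat food → 9.75% + 0% municipal = 9.75% → £0.61
Spiral notebook £2.76: all other tangible goods → 10% + 0.5% municipal = 10.5% → £0.29
Hot pretzel £2.17: ready-to-eat food → 9.75% + 0% municipal = 9.75% → £0.21
Picture frame (8x10) £25.64: all other tangible goods → 10% + 0.5% municipal = 10.5% → £2.69
Rotisserie chicken £11.07: ready-to-eat food → 9.75% + 0% municipal = 9.75% → £1.08
Pizza slice £5.52: ready-to-eat food → 9.75% + 0% municipal = 9.75% → £0.54
Hot soup (large) £7.72: ready-to-eat food → 9.75% + 0% municipal = 9.75% → £0.75
Salad bar box £8.46: ready-to-eat food → 9.75% + 0% municipal = 9.75% → £0.82
Total tax = £3.37 + £0.61 + £0.29 + £0.21 + £2.69 + £1.08 + £0.54 + £0.75 + £0.82 = £10.36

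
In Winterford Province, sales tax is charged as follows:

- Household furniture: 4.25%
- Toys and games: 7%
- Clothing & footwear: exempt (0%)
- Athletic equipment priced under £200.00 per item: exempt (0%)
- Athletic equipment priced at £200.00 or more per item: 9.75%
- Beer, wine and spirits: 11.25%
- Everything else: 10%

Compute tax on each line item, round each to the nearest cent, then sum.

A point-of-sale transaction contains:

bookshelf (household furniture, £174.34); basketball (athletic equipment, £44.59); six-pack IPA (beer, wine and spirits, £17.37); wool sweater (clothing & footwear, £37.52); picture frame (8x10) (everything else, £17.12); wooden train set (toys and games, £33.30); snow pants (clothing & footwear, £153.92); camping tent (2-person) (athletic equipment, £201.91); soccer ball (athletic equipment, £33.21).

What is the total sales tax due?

£33.09

Bookshelf £174.34: household furniture → 4.25% → £7.41
Basketball £44.59: athletic equipment, under £200.00 → 0% → £0.00
Six-pack IPA £17.37: beer, wine and spirits → 11.25% → £1.95
Wool sweater £37.52: clothing & footwear → 0% → £0.00
Picture frame (8x10) £17.12: everything else → 10% → £1.71
Wooden train set £33.30: toys and games → 7% → £2.33
Snow pants £153.92: clothing & footwear → 0% → £0.00
Camping tent (2-person) £201.91: athletic equipment, £200.00 or more → 9.75% → £19.69
Soccer ball £33.21: athletic equipment, under £200.00 → 0% → £0.00
Total tax = £7.41 + £1.95 + £1.71 + £2.33 + £19.69 = £33.09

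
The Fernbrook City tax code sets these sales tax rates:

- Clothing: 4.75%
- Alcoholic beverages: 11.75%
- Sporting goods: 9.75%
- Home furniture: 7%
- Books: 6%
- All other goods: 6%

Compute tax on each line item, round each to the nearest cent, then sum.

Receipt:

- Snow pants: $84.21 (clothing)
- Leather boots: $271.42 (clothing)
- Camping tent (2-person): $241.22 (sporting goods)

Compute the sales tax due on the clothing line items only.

Snow pants $84.21: clothing → 4.75% → $4.00
Leather boots $271.42: clothing → 4.75% → $12.89
Tax on clothing = $4.00 + $12.89 = $16.89

$16.89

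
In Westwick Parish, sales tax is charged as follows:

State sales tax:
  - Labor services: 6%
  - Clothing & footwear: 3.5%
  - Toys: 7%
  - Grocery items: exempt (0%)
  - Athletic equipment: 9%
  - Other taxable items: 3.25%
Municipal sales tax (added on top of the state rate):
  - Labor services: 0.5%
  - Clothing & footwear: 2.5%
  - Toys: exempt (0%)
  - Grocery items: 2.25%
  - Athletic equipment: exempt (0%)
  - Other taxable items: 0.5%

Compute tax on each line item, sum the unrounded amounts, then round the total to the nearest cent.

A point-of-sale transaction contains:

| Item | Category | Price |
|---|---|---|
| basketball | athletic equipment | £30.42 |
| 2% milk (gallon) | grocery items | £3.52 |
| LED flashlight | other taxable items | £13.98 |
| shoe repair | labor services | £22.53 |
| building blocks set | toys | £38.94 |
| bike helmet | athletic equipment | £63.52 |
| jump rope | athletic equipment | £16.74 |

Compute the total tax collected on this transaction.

£14.75

Basketball £30.42: athletic equipment → 9% + 0% municipal = 9% → £2.7378
2% milk (gallon) £3.52: grocery items → 0% + 2.25% municipal = 2.25% → £0.0792
LED flashlight £13.98: other taxable items → 3.25% + 0.5% municipal = 3.75% → £0.52425
Shoe repair £22.53: labor services → 6% + 0.5% municipal = 6.5% → £1.46445
Building blocks set £38.94: toys → 7% + 0% municipal = 7% → £2.7258
Bike helmet £63.52: athletic equipment → 9% + 0% municipal = 9% → £5.7168
Jump rope £16.74: athletic equipment → 9% + 0% municipal = 9% → £1.5066
Unrounded tax sum = £14.7549 → £14.75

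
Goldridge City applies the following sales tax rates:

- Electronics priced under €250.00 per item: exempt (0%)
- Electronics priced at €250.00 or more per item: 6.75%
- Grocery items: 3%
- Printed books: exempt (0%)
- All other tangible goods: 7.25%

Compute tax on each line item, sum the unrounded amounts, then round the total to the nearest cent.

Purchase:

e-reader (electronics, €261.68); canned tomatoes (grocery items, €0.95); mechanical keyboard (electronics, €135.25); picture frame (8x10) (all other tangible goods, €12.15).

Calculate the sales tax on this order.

€18.57

E-reader €261.68: electronics, €250.00 or more → 6.75% → €17.6634
Canned tomatoes €0.95: grocery items → 3% → €0.0285
Mechanical keyboard €135.25: electronics, under €250.00 → 0% → €0.00
Picture frame (8x10) €12.15: all other tangible goods → 7.25% → €0.880875
Unrounded tax sum = €18.572775 → €18.57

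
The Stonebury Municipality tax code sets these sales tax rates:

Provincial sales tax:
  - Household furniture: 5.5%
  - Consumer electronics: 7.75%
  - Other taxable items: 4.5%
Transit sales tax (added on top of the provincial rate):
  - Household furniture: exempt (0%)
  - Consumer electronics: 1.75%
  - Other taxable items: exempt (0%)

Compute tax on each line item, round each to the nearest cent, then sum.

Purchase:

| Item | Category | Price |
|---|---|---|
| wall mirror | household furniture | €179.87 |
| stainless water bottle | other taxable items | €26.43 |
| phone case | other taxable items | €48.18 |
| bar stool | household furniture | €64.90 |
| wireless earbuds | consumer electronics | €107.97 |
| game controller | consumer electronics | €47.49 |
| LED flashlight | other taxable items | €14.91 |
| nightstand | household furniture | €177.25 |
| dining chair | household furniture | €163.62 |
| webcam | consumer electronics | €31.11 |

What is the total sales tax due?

Wall mirror €179.87: household furniture → 5.5% + 0% transit = 5.5% → €9.89
Stainless water bottle €26.43: other taxable items → 4.5% + 0% transit = 4.5% → €1.19
Phone case €48.18: other taxable items → 4.5% + 0% transit = 4.5% → €2.17
Bar stool €64.90: household furniture → 5.5% + 0% transit = 5.5% → €3.57
Wireless earbuds €107.97: consumer electronics → 7.75% + 1.75% transit = 9.5% → €10.26
Game controller €47.49: consumer electronics → 7.75% + 1.75% transit = 9.5% → €4.51
LED flashlight €14.91: other taxable items → 4.5% + 0% transit = 4.5% → €0.67
Nightstand €177.25: household furniture → 5.5% + 0% transit = 5.5% → €9.75
Dining chair €163.62: household furniture → 5.5% + 0% transit = 5.5% → €9.00
Webcam €31.11: consumer electronics → 7.75% + 1.75% transit = 9.5% → €2.96
Total tax = €9.89 + €1.19 + €2.17 + €3.57 + €10.26 + €4.51 + €0.67 + €9.75 + €9.00 + €2.96 = €53.97

€53.97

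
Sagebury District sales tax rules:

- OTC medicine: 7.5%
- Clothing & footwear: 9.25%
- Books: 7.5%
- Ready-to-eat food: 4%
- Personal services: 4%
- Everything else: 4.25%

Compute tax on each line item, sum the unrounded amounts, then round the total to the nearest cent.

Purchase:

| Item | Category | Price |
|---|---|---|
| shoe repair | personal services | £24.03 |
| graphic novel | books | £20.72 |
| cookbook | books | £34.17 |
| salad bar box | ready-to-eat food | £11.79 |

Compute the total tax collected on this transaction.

£5.55

Shoe repair £24.03: personal services → 4% → £0.9612
Graphic novel £20.72: books → 7.5% → £1.554
Cookbook £34.17: books → 7.5% → £2.56275
Salad bar box £11.79: ready-to-eat food → 4% → £0.4716
Unrounded tax sum = £5.54955 → £5.55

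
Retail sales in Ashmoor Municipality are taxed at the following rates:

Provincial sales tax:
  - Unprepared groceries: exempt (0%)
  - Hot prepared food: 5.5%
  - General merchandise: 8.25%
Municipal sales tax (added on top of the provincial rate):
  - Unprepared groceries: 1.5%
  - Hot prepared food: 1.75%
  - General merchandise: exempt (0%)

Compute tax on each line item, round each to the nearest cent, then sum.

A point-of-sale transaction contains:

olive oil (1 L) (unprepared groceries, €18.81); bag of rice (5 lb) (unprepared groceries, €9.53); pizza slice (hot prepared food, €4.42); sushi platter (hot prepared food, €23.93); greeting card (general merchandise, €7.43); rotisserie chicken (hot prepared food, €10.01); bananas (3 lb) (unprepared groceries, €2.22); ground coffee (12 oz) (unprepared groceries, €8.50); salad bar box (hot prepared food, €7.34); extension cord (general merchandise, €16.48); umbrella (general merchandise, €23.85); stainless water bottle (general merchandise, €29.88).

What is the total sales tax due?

€10.30

Olive oil (1 L) €18.81: unprepared groceries → 0% + 1.5% municipal = 1.5% → €0.28
Bag of rice (5 lb) €9.53: unprepared groceries → 0% + 1.5% municipal = 1.5% → €0.14
Pizza slice €4.42: hot prepared food → 5.5% + 1.75% municipal = 7.25% → €0.32
Sushi platter €23.93: hot prepared food → 5.5% + 1.75% municipal = 7.25% → €1.73
Greeting card €7.43: general merchandise → 8.25% + 0% municipal = 8.25% → €0.61
Rotisserie chicken €10.01: hot prepared food → 5.5% + 1.75% municipal = 7.25% → €0.73
Bananas (3 lb) €2.22: unprepared groceries → 0% + 1.5% municipal = 1.5% → €0.03
Ground coffee (12 oz) €8.50: unprepared groceries → 0% + 1.5% municipal = 1.5% → €0.13
Salad bar box €7.34: hot prepared food → 5.5% + 1.75% municipal = 7.25% → €0.53
Extension cord €16.48: general merchandise → 8.25% + 0% municipal = 8.25% → €1.36
Umbrella €23.85: general merchandise → 8.25% + 0% municipal = 8.25% → €1.97
Stainless water bottle €29.88: general merchandise → 8.25% + 0% municipal = 8.25% → €2.47
Total tax = €0.28 + €0.14 + €0.32 + €1.73 + €0.61 + €0.73 + €0.03 + €0.13 + €0.53 + €1.36 + €1.97 + €2.47 = €10.30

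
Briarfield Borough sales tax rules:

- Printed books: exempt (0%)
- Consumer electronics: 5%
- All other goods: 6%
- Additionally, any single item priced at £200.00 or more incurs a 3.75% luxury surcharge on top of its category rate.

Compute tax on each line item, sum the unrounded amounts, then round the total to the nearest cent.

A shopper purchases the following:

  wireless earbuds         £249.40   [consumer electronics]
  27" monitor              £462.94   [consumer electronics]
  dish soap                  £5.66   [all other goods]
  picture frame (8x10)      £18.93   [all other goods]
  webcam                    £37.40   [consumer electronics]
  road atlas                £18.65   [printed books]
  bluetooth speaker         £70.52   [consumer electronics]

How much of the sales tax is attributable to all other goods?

£1.48

Dish soap £5.66: all other goods → 6% → £0.3396
Picture frame (8x10) £18.93: all other goods → 6% → £1.1358
Tax on all other goods: unrounded sum = £1.4754 → £1.48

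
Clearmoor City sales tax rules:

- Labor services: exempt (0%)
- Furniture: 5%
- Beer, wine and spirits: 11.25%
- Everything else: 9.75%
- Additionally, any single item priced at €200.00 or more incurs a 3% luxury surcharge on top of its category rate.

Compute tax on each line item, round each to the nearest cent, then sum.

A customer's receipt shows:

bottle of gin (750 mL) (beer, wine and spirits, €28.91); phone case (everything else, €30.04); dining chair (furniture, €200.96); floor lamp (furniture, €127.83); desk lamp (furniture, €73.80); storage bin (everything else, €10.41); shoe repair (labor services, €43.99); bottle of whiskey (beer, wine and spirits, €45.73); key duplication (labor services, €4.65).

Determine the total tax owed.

Bottle of gin (750 mL) €28.91: beer, wine and spirits → 11.25% → €3.25
Phone case €30.04: everything else → 9.75% → €2.93
Dining chair €200.96: furniture → 5% + 3% surcharge = 8% → €16.08
Floor lamp €127.83: furniture → 5% → €6.39
Desk lamp €73.80: furniture → 5% → €3.69
Storage bin €10.41: everything else → 9.75% → €1.01
Shoe repair €43.99: labor services → 0% → €0.00
Bottle of whiskey €45.73: beer, wine and spirits → 11.25% → €5.14
Key duplication €4.65: labor services → 0% → €0.00
Total tax = €3.25 + €2.93 + €16.08 + €6.39 + €3.69 + €1.01 + €5.14 = €38.49

€38.49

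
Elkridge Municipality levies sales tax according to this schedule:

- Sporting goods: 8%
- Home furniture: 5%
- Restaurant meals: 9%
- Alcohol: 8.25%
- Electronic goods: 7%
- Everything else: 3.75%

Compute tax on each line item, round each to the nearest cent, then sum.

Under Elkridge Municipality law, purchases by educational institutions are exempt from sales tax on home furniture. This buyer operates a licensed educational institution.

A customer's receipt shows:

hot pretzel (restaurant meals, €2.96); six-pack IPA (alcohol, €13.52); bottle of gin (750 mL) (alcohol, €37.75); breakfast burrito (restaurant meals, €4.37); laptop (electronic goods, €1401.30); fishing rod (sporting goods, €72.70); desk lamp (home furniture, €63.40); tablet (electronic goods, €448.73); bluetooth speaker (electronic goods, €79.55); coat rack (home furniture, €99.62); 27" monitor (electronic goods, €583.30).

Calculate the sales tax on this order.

€186.61

Hot pretzel €2.96: restaurant meals → 9% → €0.27
Six-pack IPA €13.52: alcohol → 8.25% → €1.12
Bottle of gin (750 mL) €37.75: alcohol → 8.25% → €3.11
Breakfast burrito €4.37: restaurant meals → 9% → €0.39
Laptop €1401.30: electronic goods → 7% → €98.09
Fishing rod €72.70: sporting goods → 8% → €5.82
Desk lamp €63.40: home furniture, buyer-exempt → 0% → €0.00
Tablet €448.73: electronic goods → 7% → €31.41
Bluetooth speaker €79.55: electronic goods → 7% → €5.57
Coat rack €99.62: home furniture, buyer-exempt → 0% → €0.00
27" monitor €583.30: electronic goods → 7% → €40.83
Total tax = €0.27 + €1.12 + €3.11 + €0.39 + €98.09 + €5.82 + €31.41 + €5.57 + €40.83 = €186.61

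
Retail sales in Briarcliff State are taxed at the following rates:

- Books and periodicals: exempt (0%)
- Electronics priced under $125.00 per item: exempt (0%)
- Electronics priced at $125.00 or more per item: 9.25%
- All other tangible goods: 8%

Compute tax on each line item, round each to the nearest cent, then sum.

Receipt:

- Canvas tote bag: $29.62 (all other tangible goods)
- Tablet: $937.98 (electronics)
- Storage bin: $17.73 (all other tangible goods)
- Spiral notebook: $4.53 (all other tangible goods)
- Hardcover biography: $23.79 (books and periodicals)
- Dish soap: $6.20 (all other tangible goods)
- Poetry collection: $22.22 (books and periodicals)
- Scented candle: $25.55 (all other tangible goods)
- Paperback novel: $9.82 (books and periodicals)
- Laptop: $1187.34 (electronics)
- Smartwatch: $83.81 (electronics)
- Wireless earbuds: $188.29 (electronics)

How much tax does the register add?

Canvas tote bag $29.62: all other tangible goods → 8% → $2.37
Tablet $937.98: electronics, $125.00 or more → 9.25% → $86.76
Storage bin $17.73: all other tangible goods → 8% → $1.42
Spiral notebook $4.53: all other tangible goods → 8% → $0.36
Hardcover biography $23.79: books and periodicals → 0% → $0.00
Dish soap $6.20: all other tangible goods → 8% → $0.50
Poetry collection $22.22: books and periodicals → 0% → $0.00
Scented candle $25.55: all other tangible goods → 8% → $2.04
Paperback novel $9.82: books and periodicals → 0% → $0.00
Laptop $1187.34: electronics, $125.00 or more → 9.25% → $109.83
Smartwatch $83.81: electronics, under $125.00 → 0% → $0.00
Wireless earbuds $188.29: electronics, $125.00 or more → 9.25% → $17.42
Total tax = $2.37 + $86.76 + $1.42 + $0.36 + $0.50 + $2.04 + $109.83 + $17.42 = $220.70

$220.70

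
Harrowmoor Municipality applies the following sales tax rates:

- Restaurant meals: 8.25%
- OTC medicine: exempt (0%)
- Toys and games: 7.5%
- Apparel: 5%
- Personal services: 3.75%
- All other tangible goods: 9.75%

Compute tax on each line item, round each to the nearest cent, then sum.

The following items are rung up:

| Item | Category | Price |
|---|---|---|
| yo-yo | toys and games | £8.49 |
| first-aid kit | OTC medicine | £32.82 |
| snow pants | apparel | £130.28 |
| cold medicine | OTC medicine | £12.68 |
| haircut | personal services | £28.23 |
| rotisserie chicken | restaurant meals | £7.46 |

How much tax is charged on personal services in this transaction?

£1.06

Haircut £28.23: personal services → 3.75% → £1.06
Tax on personal services = £1.06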